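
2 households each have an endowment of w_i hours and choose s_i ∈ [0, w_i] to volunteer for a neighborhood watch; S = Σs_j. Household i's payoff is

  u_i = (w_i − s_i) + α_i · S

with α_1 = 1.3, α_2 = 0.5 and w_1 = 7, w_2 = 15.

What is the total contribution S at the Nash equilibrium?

∂u_i/∂s_i = α_i − 1, so household i contributes w_i if α_i > 1, else 0.
α_i > 1 for i ∈ {1}; NE contributions (7, 0), S = 7.

7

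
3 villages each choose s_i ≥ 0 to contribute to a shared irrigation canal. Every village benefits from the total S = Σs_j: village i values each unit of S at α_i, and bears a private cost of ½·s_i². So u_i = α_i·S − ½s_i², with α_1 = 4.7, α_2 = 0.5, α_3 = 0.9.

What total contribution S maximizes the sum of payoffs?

18.3

Planner FOC: ∂(Σu_j)/∂s_i = (Σα_j) − s_i = 0, so s_i^SO = Σα_j = 6.1 for every i; S^SO = 18.3.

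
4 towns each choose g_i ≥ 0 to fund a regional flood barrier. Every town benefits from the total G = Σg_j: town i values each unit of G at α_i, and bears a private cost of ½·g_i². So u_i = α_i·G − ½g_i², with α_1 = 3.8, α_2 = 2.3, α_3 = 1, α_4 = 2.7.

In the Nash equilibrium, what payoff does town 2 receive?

Town i's FOC: ∂u_i/∂g_i = α_i − g_i = 0, so g_i* = α_i.
NE contributions = (3.8, 2.3, 1, 2.7); G = 9.8.
u_2 = α_2·G − ½·(g_2)² = 2.3·9.8 − ½·2.3² = 19.895.

19.895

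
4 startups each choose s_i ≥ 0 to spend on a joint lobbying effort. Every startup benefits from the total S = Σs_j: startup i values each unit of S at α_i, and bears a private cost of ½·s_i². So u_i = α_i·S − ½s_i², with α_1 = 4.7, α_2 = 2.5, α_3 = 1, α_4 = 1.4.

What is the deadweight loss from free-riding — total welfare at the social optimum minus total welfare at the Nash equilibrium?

Startup i's FOC: ∂u_i/∂s_i = α_i − s_i = 0, so s_i* = α_i.
NE contributions = (4.7, 2.5, 1, 1.4); S = 9.6.
W^NE = (Σα)·S − ½Σα_i² = 9.6² − ½·31.3 = 76.51.
Planner sets s_i = Σα_j = 9.6 for every i, so S^SO = 4·9.6 = 38.4.
W^SO = (Σα)·S^SO − ½·4·(Σα)² = (4/2)·9.6² = 184.32.
Deadweight loss = W^SO − W^NE = 107.81.

107.81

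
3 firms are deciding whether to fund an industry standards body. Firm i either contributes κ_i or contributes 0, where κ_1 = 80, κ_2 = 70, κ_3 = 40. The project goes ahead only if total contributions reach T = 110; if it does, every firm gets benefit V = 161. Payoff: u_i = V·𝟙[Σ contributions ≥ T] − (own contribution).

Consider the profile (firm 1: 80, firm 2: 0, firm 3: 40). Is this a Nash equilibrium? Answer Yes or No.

Yes

Total = 120 ≥ 110: provided.
Firm 1 (pledges 80, payoff 81): dropping to 0 → total 40, payoff 0. No gain.
Firm 2 (pledges 0, payoff 161): pledging 70 → total 190, payoff 91. No gain.
Firm 3 (pledges 40, payoff 121): dropping to 0 → total 80, payoff 0. No gain.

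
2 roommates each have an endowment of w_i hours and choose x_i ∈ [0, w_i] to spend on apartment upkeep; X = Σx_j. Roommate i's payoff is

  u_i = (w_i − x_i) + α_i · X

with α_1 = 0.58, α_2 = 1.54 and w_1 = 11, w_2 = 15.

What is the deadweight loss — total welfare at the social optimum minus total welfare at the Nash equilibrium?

12.32

∂u_i/∂x_i = α_i − 1, so roommate i contributes w_i if α_i > 1, else 0.
α_i > 1 for i ∈ {2}; NE contributions (0, 15), X = 15.
W^NE = Σw_i − X^NE + (Σα_i)·X^NE = 26 + 1.12·15 = 42.8.
Planner: ∂(Σu_j)/∂x_i = Σα_j − 1 = 1.12 > 0, so everyone contributes w_i; X^SO = 26, W^SO = 26 + 1.12·26 = 55.12.
Deadweight loss = 12.32.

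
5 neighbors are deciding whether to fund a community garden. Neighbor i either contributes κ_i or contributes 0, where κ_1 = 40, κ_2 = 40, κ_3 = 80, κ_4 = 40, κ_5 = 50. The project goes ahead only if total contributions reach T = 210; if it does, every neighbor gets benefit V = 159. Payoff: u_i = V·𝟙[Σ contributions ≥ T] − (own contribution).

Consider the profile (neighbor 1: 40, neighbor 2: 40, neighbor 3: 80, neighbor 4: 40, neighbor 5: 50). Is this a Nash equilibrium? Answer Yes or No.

No

Total = 250 ≥ 210: provided.
Neighbor 1 (pledges 40, payoff 119): dropping to 0 → total 210, payoff 159. Profitable deviation.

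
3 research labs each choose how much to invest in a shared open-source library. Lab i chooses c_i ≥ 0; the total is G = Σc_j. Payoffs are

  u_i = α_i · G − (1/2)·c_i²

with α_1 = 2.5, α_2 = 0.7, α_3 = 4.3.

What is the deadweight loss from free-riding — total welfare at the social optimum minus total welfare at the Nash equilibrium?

Lab i's FOC: ∂u_i/∂c_i = α_i − c_i = 0, so c_i* = α_i.
NE contributions = (2.5, 0.7, 4.3); G = 7.5.
W^NE = (Σα)·G − ½Σα_i² = 7.5² − ½·25.23 = 43.635.
Planner sets c_i = Σα_j = 7.5 for every i, so G^SO = 3·7.5 = 22.5.
W^SO = (Σα)·G^SO − ½·3·(Σα)² = (3/2)·7.5² = 84.375.
Deadweight loss = W^SO − W^NE = 40.74.

40.74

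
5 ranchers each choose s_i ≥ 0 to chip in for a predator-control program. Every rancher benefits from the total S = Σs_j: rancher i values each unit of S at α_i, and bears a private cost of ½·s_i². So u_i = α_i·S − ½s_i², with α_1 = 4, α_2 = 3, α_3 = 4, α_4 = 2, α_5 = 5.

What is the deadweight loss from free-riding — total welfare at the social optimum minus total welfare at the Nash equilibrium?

521

Rancher i's FOC: ∂u_i/∂s_i = α_i − s_i = 0, so s_i* = α_i.
NE contributions = (4, 3, 4, 2, 5); S = 18.
W^NE = (Σα)·S − ½Σα_i² = 18² − ½·70 = 289.
Planner sets s_i = Σα_j = 18 for every i, so S^SO = 5·18 = 90.
W^SO = (Σα)·S^SO − ½·5·(Σα)² = (5/2)·18² = 810.
Deadweight loss = W^SO − W^NE = 521.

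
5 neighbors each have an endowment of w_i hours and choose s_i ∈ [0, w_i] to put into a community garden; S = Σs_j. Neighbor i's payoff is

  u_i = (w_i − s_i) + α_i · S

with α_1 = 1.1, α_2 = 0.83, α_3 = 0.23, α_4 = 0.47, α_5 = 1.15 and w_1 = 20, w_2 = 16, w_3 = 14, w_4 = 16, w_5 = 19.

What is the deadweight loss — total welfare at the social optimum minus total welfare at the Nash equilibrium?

∂u_i/∂s_i = α_i − 1, so neighbor i contributes w_i if α_i > 1, else 0.
α_i > 1 for i ∈ {1, 5}; NE contributions (20, 0, 0, 0, 19), S = 39.
W^NE = Σw_i − S^NE + (Σα_i)·S^NE = 85 + 2.78·39 = 193.42.
Planner: ∂(Σu_j)/∂s_i = Σα_j − 1 = 2.78 > 0, so everyone contributes w_i; S^SO = 85, W^SO = 85 + 2.78·85 = 321.3.
Deadweight loss = 127.88.

127.88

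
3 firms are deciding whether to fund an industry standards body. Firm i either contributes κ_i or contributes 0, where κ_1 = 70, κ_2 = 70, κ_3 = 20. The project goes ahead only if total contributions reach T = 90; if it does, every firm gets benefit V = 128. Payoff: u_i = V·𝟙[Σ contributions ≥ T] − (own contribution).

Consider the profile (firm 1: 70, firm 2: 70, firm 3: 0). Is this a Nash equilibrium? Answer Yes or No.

Yes

Total = 140 ≥ 90: provided.
Firm 1 (pledges 70, payoff 58): dropping to 0 → total 70, payoff 0. No gain.
Firm 2 (pledges 70, payoff 58): dropping to 0 → total 70, payoff 0. No gain.
Firm 3 (pledges 0, payoff 128): pledging 20 → total 160, payoff 108. No gain.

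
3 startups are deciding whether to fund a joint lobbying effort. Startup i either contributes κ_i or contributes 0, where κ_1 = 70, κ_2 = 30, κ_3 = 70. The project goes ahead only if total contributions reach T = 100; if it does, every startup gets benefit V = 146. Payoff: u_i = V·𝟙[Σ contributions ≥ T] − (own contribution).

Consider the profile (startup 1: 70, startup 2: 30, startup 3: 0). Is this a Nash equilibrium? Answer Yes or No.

Total = 100 ≥ 100: provided.
Startup 1 (pledges 70, payoff 76): dropping to 0 → total 30, payoff 0. No gain.
Startup 2 (pledges 30, payoff 116): dropping to 0 → total 70, payoff 0. No gain.
Startup 3 (pledges 0, payoff 146): pledging 70 → total 170, payoff 76. No gain.

Yes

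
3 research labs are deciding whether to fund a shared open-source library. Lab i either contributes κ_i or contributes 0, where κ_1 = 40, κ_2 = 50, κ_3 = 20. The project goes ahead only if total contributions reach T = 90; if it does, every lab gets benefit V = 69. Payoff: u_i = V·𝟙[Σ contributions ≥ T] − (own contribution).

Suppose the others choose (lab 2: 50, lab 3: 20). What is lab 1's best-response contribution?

Others' total = 70. Contributing 40 brings total to 110 ≥ 90: gain V − κ_1 = 29.
Best response: 40.

40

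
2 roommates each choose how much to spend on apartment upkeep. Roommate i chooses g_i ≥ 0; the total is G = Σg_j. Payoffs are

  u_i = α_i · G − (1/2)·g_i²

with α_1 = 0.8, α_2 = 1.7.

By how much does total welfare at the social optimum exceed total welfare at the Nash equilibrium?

Roommate i's FOC: ∂u_i/∂g_i = α_i − g_i = 0, so g_i* = α_i.
NE contributions = (0.8, 1.7); G = 2.5.
W^NE = (Σα)·G − ½Σα_i² = 2.5² − ½·3.53 = 4.485.
Planner sets g_i = Σα_j = 2.5 for every i, so G^SO = 2·2.5 = 5.
W^SO = (Σα)·G^SO − ½·2·(Σα)² = (2/2)·2.5² = 6.25.
Deadweight loss = W^SO − W^NE = 1.765.

1.765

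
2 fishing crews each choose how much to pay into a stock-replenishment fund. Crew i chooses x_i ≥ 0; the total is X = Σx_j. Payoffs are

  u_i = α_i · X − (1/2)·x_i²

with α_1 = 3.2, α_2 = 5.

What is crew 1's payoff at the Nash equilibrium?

21.12

Crew i's FOC: ∂u_i/∂x_i = α_i − x_i = 0, so x_i* = α_i.
NE contributions = (3.2, 5); X = 8.2.
u_1 = α_1·X − ½·(x_1)² = 3.2·8.2 − ½·3.2² = 21.12.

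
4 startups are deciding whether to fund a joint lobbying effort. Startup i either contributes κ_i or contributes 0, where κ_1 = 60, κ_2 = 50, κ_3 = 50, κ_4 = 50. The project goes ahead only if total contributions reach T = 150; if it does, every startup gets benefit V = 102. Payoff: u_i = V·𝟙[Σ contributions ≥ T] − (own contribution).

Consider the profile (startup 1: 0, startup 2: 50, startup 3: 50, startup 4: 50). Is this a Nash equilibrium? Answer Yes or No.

Yes

Total = 150 ≥ 150: provided.
Startup 1 (pledges 0, payoff 102): pledging 60 → total 210, payoff 42. No gain.
Startup 2 (pledges 50, payoff 52): dropping to 0 → total 100, payoff 0. No gain.
Startup 3 (pledges 50, payoff 52): dropping to 0 → total 100, payoff 0. No gain.
Startup 4 (pledges 50, payoff 52): dropping to 0 → total 100, payoff 0. No gain.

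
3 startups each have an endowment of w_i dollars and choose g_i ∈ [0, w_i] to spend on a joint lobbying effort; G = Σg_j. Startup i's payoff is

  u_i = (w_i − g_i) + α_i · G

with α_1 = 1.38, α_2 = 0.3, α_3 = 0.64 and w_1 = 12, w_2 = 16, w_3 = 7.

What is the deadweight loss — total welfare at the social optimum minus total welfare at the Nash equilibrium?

30.36

∂u_i/∂g_i = α_i − 1, so startup i contributes w_i if α_i > 1, else 0.
α_i > 1 for i ∈ {1}; NE contributions (12, 0, 0), G = 12.
W^NE = Σw_i − G^NE + (Σα_i)·G^NE = 35 + 1.32·12 = 50.84.
Planner: ∂(Σu_j)/∂g_i = Σα_j − 1 = 1.32 > 0, so everyone contributes w_i; G^SO = 35, W^SO = 35 + 1.32·35 = 81.2.
Deadweight loss = 30.36.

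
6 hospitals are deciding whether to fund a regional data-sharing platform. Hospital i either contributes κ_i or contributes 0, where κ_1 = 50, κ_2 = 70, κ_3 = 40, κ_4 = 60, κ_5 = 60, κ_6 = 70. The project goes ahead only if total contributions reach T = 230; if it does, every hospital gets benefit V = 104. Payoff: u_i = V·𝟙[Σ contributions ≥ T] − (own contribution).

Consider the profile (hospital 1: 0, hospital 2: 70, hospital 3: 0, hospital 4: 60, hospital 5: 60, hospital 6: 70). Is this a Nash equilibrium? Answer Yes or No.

Total = 260 ≥ 230: provided.
Hospital 1 (pledges 0, payoff 104): pledging 50 → total 310, payoff 54. No gain.
Hospital 2 (pledges 70, payoff 34): dropping to 0 → total 190, payoff 0. No gain.
Hospital 3 (pledges 0, payoff 104): pledging 40 → total 300, payoff 64. No gain.
Hospital 4 (pledges 60, payoff 44): dropping to 0 → total 200, payoff 0. No gain.
Hospital 5 (pledges 60, payoff 44): dropping to 0 → total 200, payoff 0. No gain.
Hospital 6 (pledges 70, payoff 34): dropping to 0 → total 190, payoff 0. No gain.

Yes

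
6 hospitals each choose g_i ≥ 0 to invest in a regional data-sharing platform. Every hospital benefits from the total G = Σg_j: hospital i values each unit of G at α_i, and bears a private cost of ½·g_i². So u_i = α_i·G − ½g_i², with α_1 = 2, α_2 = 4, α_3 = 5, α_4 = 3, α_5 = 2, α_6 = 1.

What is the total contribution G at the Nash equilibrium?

Hospital i's FOC: ∂u_i/∂g_i = α_i − g_i = 0, so g_i* = α_i.
NE contributions = (2, 4, 5, 3, 2, 1); G = 17.

17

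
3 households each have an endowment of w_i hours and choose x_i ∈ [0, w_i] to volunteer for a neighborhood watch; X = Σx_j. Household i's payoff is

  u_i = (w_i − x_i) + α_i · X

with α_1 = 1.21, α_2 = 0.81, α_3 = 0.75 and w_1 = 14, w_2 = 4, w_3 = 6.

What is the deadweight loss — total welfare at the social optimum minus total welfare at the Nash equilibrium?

∂u_i/∂x_i = α_i − 1, so household i contributes w_i if α_i > 1, else 0.
α_i > 1 for i ∈ {1}; NE contributions (14, 0, 0), X = 14.
W^NE = Σw_i − X^NE + (Σα_i)·X^NE = 24 + 1.77·14 = 48.78.
Planner: ∂(Σu_j)/∂x_i = Σα_j − 1 = 1.77 > 0, so everyone contributes w_i; X^SO = 24, W^SO = 24 + 1.77·24 = 66.48.
Deadweight loss = 17.7.

17.7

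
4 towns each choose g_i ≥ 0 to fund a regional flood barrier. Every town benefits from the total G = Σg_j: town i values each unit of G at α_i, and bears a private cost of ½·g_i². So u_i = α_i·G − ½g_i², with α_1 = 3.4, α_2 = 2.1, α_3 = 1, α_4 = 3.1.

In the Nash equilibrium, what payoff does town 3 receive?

Town i's FOC: ∂u_i/∂g_i = α_i − g_i = 0, so g_i* = α_i.
NE contributions = (3.4, 2.1, 1, 3.1); G = 9.6.
u_3 = α_3·G − ½·(g_3)² = 1·9.6 − ½·1² = 9.1.

9.1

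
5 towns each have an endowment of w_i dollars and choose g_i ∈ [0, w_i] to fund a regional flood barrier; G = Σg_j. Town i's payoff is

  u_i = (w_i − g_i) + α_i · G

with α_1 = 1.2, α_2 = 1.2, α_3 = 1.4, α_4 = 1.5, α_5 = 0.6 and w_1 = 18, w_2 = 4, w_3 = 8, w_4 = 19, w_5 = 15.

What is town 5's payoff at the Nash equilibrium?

44.4

∂u_i/∂g_i = α_i − 1, so town i contributes w_i if α_i > 1, else 0.
α_i > 1 for i ∈ {1, 2, 3, 4}; NE contributions (18, 4, 8, 19, 0), G = 49.
u_5 = (15 − 0) + 0.6·49 = 44.4.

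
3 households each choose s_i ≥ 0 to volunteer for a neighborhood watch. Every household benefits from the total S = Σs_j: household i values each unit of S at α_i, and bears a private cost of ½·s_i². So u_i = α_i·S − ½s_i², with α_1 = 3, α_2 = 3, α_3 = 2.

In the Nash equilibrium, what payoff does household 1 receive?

Household i's FOC: ∂u_i/∂s_i = α_i − s_i = 0, so s_i* = α_i.
NE contributions = (3, 3, 2); S = 8.
u_1 = α_1·S − ½·(s_1)² = 3·8 − ½·3² = 19.5.

19.5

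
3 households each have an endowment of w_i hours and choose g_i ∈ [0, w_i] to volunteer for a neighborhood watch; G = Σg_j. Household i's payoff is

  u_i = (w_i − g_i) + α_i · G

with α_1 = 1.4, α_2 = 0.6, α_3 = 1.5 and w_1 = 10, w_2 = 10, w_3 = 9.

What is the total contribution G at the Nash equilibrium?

19

∂u_i/∂g_i = α_i − 1, so household i contributes w_i if α_i > 1, else 0.
α_i > 1 for i ∈ {1, 3}; NE contributions (10, 0, 9), G = 19.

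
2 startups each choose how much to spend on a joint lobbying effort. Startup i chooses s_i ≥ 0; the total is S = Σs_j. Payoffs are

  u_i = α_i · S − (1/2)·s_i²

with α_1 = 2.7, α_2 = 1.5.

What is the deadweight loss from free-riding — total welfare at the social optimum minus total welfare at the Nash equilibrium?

4.77

Startup i's FOC: ∂u_i/∂s_i = α_i − s_i = 0, so s_i* = α_i.
NE contributions = (2.7, 1.5); S = 4.2.
W^NE = (Σα)·S − ½Σα_i² = 4.2² − ½·9.54 = 12.87.
Planner sets s_i = Σα_j = 4.2 for every i, so S^SO = 2·4.2 = 8.4.
W^SO = (Σα)·S^SO − ½·2·(Σα)² = (2/2)·4.2² = 17.64.
Deadweight loss = W^SO − W^NE = 4.77.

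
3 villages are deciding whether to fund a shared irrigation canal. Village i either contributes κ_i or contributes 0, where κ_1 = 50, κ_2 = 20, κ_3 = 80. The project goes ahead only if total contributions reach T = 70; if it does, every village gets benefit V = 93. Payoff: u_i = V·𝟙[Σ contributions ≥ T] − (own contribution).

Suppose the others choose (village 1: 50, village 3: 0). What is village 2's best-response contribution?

20

Others' total = 50. Contributing 20 brings total to 70 ≥ 70: gain V − κ_2 = 73.
Best response: 20.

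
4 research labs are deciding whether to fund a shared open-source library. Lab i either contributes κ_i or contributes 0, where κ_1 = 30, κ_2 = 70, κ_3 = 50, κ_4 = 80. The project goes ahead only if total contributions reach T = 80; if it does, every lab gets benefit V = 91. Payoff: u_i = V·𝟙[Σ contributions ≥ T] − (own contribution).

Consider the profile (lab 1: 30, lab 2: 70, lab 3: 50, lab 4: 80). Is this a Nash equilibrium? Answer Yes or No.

No

Total = 230 ≥ 80: provided.
Lab 1 (pledges 30, payoff 61): dropping to 0 → total 200, payoff 91. Profitable deviation.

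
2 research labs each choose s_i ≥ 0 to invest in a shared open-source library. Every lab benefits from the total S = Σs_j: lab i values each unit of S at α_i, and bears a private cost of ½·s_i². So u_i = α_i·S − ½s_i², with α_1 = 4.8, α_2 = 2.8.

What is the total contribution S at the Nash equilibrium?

Lab i's FOC: ∂u_i/∂s_i = α_i − s_i = 0, so s_i* = α_i.
NE contributions = (4.8, 2.8); S = 7.6.

7.6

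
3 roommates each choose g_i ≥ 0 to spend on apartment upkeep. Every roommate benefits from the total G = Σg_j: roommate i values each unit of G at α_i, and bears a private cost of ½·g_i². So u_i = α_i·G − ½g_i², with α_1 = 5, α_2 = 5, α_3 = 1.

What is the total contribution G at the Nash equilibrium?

Roommate i's FOC: ∂u_i/∂g_i = α_i − g_i = 0, so g_i* = α_i.
NE contributions = (5, 5, 1); G = 11.

11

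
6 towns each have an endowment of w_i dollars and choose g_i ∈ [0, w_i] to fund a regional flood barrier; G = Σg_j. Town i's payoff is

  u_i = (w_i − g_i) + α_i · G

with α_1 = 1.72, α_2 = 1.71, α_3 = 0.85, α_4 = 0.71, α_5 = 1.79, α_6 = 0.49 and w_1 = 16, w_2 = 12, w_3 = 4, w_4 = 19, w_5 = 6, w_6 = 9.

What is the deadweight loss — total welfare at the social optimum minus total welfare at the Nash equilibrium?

∂u_i/∂g_i = α_i − 1, so town i contributes w_i if α_i > 1, else 0.
α_i > 1 for i ∈ {1, 2, 5}; NE contributions (16, 12, 0, 0, 6, 0), G = 34.
W^NE = Σw_i − G^NE + (Σα_i)·G^NE = 66 + 6.27·34 = 279.18.
Planner: ∂(Σu_j)/∂g_i = Σα_j − 1 = 6.27 > 0, so everyone contributes w_i; G^SO = 66, W^SO = 66 + 6.27·66 = 479.82.
Deadweight loss = 200.64.

200.64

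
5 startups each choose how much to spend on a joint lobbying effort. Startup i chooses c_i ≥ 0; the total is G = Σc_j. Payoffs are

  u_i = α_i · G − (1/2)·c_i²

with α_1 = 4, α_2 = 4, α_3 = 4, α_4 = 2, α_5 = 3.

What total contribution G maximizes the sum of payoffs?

85

Planner FOC: ∂(Σu_j)/∂c_i = (Σα_j) − c_i = 0, so c_i^SO = Σα_j = 17 for every i; G^SO = 85.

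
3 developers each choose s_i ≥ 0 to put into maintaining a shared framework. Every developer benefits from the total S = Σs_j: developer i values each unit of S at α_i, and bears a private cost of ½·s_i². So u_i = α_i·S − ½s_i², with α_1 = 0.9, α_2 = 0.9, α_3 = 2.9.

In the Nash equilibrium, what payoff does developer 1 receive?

3.825

Developer i's FOC: ∂u_i/∂s_i = α_i − s_i = 0, so s_i* = α_i.
NE contributions = (0.9, 0.9, 2.9); S = 4.7.
u_1 = α_1·S − ½·(s_1)² = 0.9·4.7 − ½·0.9² = 3.825.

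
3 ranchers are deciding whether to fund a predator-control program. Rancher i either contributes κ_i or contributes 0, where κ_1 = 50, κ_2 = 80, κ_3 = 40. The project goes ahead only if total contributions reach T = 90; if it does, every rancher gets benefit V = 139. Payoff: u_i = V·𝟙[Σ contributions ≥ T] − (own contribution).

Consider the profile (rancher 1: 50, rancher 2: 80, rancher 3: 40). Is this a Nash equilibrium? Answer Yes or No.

No

Total = 170 ≥ 90: provided.
Rancher 1 (pledges 50, payoff 89): dropping to 0 → total 120, payoff 139. Profitable deviation.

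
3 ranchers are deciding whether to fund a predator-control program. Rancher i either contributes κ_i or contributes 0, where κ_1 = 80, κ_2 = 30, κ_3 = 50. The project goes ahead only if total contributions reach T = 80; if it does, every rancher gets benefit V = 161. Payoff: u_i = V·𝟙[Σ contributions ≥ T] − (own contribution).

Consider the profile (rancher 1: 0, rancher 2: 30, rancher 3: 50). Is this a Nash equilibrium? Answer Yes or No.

Yes

Total = 80 ≥ 80: provided.
Rancher 1 (pledges 0, payoff 161): pledging 80 → total 160, payoff 81. No gain.
Rancher 2 (pledges 30, payoff 131): dropping to 0 → total 50, payoff 0. No gain.
Rancher 3 (pledges 50, payoff 111): dropping to 0 → total 30, payoff 0. No gain.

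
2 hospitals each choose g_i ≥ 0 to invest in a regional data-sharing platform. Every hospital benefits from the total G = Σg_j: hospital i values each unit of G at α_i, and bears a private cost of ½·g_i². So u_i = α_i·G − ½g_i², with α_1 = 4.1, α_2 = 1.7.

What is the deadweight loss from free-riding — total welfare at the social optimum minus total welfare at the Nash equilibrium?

9.85

Hospital i's FOC: ∂u_i/∂g_i = α_i − g_i = 0, so g_i* = α_i.
NE contributions = (4.1, 1.7); G = 5.8.
W^NE = (Σα)·G − ½Σα_i² = 5.8² − ½·19.7 = 23.79.
Planner sets g_i = Σα_j = 5.8 for every i, so G^SO = 2·5.8 = 11.6.
W^SO = (Σα)·G^SO − ½·2·(Σα)² = (2/2)·5.8² = 33.64.
Deadweight loss = W^SO − W^NE = 9.85.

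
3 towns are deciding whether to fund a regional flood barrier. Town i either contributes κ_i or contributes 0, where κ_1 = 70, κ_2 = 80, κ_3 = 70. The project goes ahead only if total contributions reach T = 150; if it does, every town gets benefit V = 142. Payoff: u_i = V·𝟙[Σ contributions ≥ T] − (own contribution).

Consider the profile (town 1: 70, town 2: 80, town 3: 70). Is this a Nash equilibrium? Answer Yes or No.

No

Total = 220 ≥ 150: provided.
Town 1 (pledges 70, payoff 72): dropping to 0 → total 150, payoff 142. Profitable deviation.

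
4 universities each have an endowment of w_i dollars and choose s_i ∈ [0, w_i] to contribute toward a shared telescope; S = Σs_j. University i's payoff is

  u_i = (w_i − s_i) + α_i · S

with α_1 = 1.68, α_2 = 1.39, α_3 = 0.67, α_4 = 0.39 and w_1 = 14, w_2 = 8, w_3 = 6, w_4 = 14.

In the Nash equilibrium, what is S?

∂u_i/∂s_i = α_i − 1, so university i contributes w_i if α_i > 1, else 0.
α_i > 1 for i ∈ {1, 2}; NE contributions (14, 8, 0, 0), S = 22.

22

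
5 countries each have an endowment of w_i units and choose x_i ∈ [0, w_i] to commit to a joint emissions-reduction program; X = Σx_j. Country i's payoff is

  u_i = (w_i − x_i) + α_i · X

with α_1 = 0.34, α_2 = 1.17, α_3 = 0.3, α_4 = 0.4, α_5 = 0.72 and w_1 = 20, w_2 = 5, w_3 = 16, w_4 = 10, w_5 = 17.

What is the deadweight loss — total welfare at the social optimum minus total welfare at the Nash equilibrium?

∂u_i/∂x_i = α_i − 1, so country i contributes w_i if α_i > 1, else 0.
α_i > 1 for i ∈ {2}; NE contributions (0, 5, 0, 0, 0), X = 5.
W^NE = Σw_i − X^NE + (Σα_i)·X^NE = 68 + 1.93·5 = 77.65.
Planner: ∂(Σu_j)/∂x_i = Σα_j − 1 = 1.93 > 0, so everyone contributes w_i; X^SO = 68, W^SO = 68 + 1.93·68 = 199.24.
Deadweight loss = 121.59.

121.59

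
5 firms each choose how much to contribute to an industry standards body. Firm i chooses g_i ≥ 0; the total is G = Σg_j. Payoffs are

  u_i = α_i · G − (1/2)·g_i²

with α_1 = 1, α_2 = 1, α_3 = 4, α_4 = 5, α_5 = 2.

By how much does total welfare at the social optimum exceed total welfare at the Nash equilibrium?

Firm i's FOC: ∂u_i/∂g_i = α_i − g_i = 0, so g_i* = α_i.
NE contributions = (1, 1, 4, 5, 2); G = 13.
W^NE = (Σα)·G − ½Σα_i² = 13² − ½·47 = 145.5.
Planner sets g_i = Σα_j = 13 for every i, so G^SO = 5·13 = 65.
W^SO = (Σα)·G^SO − ½·5·(Σα)² = (5/2)·13² = 422.5.
Deadweight loss = W^SO − W^NE = 277.

277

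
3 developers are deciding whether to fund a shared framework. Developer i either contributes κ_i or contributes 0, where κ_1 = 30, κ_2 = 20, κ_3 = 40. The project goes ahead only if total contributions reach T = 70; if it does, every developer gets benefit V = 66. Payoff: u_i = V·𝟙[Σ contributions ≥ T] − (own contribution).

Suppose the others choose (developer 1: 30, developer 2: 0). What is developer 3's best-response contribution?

40

Others' total = 30. Contributing 40 brings total to 70 ≥ 70: gain V − κ_3 = 26.
Best response: 40.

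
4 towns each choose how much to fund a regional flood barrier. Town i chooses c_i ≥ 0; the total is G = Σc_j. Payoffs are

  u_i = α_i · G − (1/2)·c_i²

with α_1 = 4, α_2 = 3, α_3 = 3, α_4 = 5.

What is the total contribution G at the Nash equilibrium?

Town i's FOC: ∂u_i/∂c_i = α_i − c_i = 0, so c_i* = α_i.
NE contributions = (4, 3, 3, 5); G = 15.

15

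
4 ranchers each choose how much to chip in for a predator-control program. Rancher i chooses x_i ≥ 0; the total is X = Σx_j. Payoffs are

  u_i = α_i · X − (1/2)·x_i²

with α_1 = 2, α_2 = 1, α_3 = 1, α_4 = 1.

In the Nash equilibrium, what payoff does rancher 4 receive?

4.5

Rancher i's FOC: ∂u_i/∂x_i = α_i − x_i = 0, so x_i* = α_i.
NE contributions = (2, 1, 1, 1); X = 5.
u_4 = α_4·X − ½·(x_4)² = 1·5 − ½·1² = 4.5.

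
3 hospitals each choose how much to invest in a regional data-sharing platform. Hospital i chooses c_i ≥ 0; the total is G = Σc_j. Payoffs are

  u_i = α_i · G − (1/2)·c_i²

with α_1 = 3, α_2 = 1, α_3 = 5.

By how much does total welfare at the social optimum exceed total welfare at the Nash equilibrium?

58

Hospital i's FOC: ∂u_i/∂c_i = α_i − c_i = 0, so c_i* = α_i.
NE contributions = (3, 1, 5); G = 9.
W^NE = (Σα)·G − ½Σα_i² = 9² − ½·35 = 63.5.
Planner sets c_i = Σα_j = 9 for every i, so G^SO = 3·9 = 27.
W^SO = (Σα)·G^SO − ½·3·(Σα)² = (3/2)·9² = 121.5.
Deadweight loss = W^SO − W^NE = 58.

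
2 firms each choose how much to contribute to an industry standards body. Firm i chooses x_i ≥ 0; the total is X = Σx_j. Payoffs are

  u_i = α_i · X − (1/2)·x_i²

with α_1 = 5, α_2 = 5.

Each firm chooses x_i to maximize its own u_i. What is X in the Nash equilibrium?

Firm i's FOC: ∂u_i/∂x_i = α_i − x_i = 0, so x_i* = α_i.
NE contributions = (5, 5); X = 10.

10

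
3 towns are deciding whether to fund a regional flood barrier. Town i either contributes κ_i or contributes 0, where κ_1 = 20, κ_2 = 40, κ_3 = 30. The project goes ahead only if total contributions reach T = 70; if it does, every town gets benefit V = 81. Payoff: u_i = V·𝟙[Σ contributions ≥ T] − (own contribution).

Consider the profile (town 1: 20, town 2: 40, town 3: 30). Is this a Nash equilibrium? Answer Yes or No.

Total = 90 ≥ 70: provided.
Town 1 (pledges 20, payoff 61): dropping to 0 → total 70, payoff 81. Profitable deviation.

No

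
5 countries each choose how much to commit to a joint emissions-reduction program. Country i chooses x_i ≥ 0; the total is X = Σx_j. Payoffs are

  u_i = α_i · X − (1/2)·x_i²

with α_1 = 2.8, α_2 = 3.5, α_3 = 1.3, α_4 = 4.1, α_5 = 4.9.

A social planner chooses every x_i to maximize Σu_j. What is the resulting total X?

Planner FOC: ∂(Σu_j)/∂x_i = (Σα_j) − x_i = 0, so x_i^SO = Σα_j = 16.6 for every i; X^SO = 83.

83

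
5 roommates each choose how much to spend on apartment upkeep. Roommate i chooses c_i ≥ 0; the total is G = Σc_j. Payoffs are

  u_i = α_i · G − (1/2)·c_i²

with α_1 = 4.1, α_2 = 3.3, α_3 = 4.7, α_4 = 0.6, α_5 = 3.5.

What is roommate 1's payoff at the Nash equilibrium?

Roommate i's FOC: ∂u_i/∂c_i = α_i − c_i = 0, so c_i* = α_i.
NE contributions = (4.1, 3.3, 4.7, 0.6, 3.5); G = 16.2.
u_1 = α_1·G − ½·(c_1)² = 4.1·16.2 − ½·4.1² = 58.015.

58.015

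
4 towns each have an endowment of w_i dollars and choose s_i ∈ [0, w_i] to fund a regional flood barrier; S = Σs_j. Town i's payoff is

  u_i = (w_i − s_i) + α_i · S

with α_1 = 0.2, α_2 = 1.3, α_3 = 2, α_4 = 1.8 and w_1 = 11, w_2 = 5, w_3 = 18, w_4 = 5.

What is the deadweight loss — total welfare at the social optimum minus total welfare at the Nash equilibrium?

∂u_i/∂s_i = α_i − 1, so town i contributes w_i if α_i > 1, else 0.
α_i > 1 for i ∈ {2, 3, 4}; NE contributions (0, 5, 18, 5), S = 28.
W^NE = Σw_i − S^NE + (Σα_i)·S^NE = 39 + 4.3·28 = 159.4.
Planner: ∂(Σu_j)/∂s_i = Σα_j − 1 = 4.3 > 0, so everyone contributes w_i; S^SO = 39, W^SO = 39 + 4.3·39 = 206.7.
Deadweight loss = 47.3.

47.3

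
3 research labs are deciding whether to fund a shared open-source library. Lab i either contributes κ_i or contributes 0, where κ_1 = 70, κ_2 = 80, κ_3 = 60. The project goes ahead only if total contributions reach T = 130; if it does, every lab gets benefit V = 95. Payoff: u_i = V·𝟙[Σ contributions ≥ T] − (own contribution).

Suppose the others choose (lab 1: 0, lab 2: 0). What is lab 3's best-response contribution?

Others' total = 0. Even contributing 60 gives 60 < 130: no benefit either way.
Best response: 0.

0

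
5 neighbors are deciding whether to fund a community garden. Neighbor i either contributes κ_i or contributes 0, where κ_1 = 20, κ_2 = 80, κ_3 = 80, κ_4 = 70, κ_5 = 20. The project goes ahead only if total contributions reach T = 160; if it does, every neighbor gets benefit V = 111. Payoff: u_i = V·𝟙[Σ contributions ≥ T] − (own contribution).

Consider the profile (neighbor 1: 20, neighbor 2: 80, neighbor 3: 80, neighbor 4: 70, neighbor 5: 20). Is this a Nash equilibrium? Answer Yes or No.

Total = 270 ≥ 160: provided.
Neighbor 1 (pledges 20, payoff 91): dropping to 0 → total 250, payoff 111. Profitable deviation.

No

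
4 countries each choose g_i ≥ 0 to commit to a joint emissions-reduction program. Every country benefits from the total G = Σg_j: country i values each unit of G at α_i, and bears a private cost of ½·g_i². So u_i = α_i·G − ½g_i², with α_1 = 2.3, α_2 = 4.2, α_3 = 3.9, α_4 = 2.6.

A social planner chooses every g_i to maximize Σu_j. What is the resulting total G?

Planner FOC: ∂(Σu_j)/∂g_i = (Σα_j) − g_i = 0, so g_i^SO = Σα_j = 13 for every i; G^SO = 52.

52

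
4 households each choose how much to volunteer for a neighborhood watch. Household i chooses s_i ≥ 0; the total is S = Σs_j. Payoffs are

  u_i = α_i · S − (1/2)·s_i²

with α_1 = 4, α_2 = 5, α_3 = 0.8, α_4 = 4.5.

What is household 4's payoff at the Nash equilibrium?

54.225

Household i's FOC: ∂u_i/∂s_i = α_i − s_i = 0, so s_i* = α_i.
NE contributions = (4, 5, 0.8, 4.5); S = 14.3.
u_4 = α_4·S − ½·(s_4)² = 4.5·14.3 − ½·4.5² = 54.225.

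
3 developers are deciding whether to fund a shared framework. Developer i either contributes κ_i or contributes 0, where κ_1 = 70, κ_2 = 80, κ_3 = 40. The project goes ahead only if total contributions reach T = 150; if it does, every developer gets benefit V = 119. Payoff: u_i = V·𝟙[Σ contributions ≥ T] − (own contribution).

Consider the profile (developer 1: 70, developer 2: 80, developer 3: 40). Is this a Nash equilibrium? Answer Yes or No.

Total = 190 ≥ 150: provided.
Developer 1 (pledges 70, payoff 49): dropping to 0 → total 120, payoff 0. No gain.
Developer 2 (pledges 80, payoff 39): dropping to 0 → total 110, payoff 0. No gain.
Developer 3 (pledges 40, payoff 79): dropping to 0 → total 150, payoff 119. Profitable deviation.

No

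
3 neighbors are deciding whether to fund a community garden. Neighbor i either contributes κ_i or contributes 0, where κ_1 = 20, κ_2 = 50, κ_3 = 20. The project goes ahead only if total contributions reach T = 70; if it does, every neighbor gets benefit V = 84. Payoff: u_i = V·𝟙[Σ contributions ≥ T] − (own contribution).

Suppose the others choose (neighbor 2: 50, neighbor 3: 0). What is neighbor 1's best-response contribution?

Others' total = 50. Contributing 20 brings total to 70 ≥ 70: gain V − κ_1 = 64.
Best response: 20.

20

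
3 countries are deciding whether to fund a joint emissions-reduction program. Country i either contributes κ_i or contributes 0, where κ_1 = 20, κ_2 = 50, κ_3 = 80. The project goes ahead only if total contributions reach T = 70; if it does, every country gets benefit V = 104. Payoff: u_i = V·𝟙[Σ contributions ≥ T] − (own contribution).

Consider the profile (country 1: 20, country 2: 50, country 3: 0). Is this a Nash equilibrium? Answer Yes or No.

Total = 70 ≥ 70: provided.
Country 1 (pledges 20, payoff 84): dropping to 0 → total 50, payoff 0. No gain.
Country 2 (pledges 50, payoff 54): dropping to 0 → total 20, payoff 0. No gain.
Country 3 (pledges 0, payoff 104): pledging 80 → total 150, payoff 24. No gain.

Yes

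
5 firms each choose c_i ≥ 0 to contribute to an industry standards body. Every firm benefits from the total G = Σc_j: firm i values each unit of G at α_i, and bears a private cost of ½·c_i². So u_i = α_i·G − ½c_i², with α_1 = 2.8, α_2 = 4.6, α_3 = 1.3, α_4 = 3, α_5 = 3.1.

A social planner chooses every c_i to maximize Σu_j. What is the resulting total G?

74

Planner FOC: ∂(Σu_j)/∂c_i = (Σα_j) − c_i = 0, so c_i^SO = Σα_j = 14.8 for every i; G^SO = 74.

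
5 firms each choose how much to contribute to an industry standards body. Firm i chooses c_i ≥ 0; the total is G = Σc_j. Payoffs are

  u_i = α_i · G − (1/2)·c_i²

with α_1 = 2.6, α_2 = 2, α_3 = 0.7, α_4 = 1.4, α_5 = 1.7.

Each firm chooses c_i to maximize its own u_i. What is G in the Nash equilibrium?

Firm i's FOC: ∂u_i/∂c_i = α_i − c_i = 0, so c_i* = α_i.
NE contributions = (2.6, 2, 0.7, 1.4, 1.7); G = 8.4.

8.4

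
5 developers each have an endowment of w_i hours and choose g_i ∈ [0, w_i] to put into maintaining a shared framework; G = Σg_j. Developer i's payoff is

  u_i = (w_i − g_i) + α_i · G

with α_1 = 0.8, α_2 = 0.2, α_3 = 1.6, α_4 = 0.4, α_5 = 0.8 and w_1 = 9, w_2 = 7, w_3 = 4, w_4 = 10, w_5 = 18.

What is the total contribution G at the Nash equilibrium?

4

∂u_i/∂g_i = α_i − 1, so developer i contributes w_i if α_i > 1, else 0.
α_i > 1 for i ∈ {3}; NE contributions (0, 0, 4, 0, 0), G = 4.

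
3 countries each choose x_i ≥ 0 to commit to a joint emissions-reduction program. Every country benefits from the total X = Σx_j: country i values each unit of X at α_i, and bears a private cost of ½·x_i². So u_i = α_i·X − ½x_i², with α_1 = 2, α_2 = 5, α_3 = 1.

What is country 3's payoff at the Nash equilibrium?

7.5

Country i's FOC: ∂u_i/∂x_i = α_i − x_i = 0, so x_i* = α_i.
NE contributions = (2, 5, 1); X = 8.
u_3 = α_3·X − ½·(x_3)² = 1·8 − ½·1² = 7.5.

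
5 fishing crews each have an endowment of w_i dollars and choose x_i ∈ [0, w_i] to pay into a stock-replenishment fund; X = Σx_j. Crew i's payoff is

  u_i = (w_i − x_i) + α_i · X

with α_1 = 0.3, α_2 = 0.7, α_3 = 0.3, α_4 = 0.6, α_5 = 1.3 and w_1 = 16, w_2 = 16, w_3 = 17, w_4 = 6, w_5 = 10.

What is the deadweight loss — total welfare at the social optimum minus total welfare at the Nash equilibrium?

121

∂u_i/∂x_i = α_i − 1, so crew i contributes w_i if α_i > 1, else 0.
α_i > 1 for i ∈ {5}; NE contributions (0, 0, 0, 0, 10), X = 10.
W^NE = Σw_i − X^NE + (Σα_i)·X^NE = 65 + 2.2·10 = 87.
Planner: ∂(Σu_j)/∂x_i = Σα_j − 1 = 2.2 > 0, so everyone contributes w_i; X^SO = 65, W^SO = 65 + 2.2·65 = 208.
Deadweight loss = 121.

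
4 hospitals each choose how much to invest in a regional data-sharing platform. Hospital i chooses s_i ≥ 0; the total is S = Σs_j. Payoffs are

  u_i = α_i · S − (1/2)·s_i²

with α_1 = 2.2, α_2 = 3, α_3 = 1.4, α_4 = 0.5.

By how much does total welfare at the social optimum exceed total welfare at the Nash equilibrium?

58.435

Hospital i's FOC: ∂u_i/∂s_i = α_i − s_i = 0, so s_i* = α_i.
NE contributions = (2.2, 3, 1.4, 0.5); S = 7.1.
W^NE = (Σα)·S − ½Σα_i² = 7.1² − ½·16.05 = 42.385.
Planner sets s_i = Σα_j = 7.1 for every i, so S^SO = 4·7.1 = 28.4.
W^SO = (Σα)·S^SO − ½·4·(Σα)² = (4/2)·7.1² = 100.82.
Deadweight loss = W^SO − W^NE = 58.435.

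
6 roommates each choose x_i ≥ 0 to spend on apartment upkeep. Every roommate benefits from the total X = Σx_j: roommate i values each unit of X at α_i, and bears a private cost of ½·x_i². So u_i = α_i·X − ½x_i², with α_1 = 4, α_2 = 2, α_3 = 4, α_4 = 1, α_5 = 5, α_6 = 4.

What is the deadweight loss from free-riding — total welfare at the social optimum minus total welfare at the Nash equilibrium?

839

Roommate i's FOC: ∂u_i/∂x_i = α_i − x_i = 0, so x_i* = α_i.
NE contributions = (4, 2, 4, 1, 5, 4); X = 20.
W^NE = (Σα)·X − ½Σα_i² = 20² − ½·78 = 361.
Planner sets x_i = Σα_j = 20 for every i, so X^SO = 6·20 = 120.
W^SO = (Σα)·X^SO − ½·6·(Σα)² = (6/2)·20² = 1200.
Deadweight loss = W^SO − W^NE = 839.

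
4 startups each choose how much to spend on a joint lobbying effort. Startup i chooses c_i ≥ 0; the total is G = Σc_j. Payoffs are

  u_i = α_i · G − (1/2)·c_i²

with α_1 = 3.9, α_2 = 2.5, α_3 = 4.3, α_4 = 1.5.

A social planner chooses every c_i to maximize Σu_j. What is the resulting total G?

48.8

Planner FOC: ∂(Σu_j)/∂c_i = (Σα_j) − c_i = 0, so c_i^SO = Σα_j = 12.2 for every i; G^SO = 48.8.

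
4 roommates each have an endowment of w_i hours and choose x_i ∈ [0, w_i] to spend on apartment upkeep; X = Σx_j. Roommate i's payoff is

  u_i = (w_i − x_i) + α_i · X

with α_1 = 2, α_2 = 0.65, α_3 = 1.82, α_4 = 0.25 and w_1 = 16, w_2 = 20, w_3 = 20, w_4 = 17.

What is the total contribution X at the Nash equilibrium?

∂u_i/∂x_i = α_i − 1, so roommate i contributes w_i if α_i > 1, else 0.
α_i > 1 for i ∈ {1, 3}; NE contributions (16, 0, 20, 0), X = 36.

36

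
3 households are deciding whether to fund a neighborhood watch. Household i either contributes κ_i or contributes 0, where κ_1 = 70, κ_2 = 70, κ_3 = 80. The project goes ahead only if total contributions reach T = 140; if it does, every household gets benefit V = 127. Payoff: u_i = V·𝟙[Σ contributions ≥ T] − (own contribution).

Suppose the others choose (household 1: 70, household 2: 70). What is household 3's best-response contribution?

0

Others' total = 140 ≥ 140; contributing adds cost 80 for no extra benefit.
Best response: 0.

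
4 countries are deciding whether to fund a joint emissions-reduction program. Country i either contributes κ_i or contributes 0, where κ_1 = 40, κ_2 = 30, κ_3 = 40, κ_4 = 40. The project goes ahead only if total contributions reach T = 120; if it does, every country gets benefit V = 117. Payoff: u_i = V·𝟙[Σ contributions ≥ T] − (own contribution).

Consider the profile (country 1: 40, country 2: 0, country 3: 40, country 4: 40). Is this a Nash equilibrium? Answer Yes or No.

Total = 120 ≥ 120: provided.
Country 1 (pledges 40, payoff 77): dropping to 0 → total 80, payoff 0. No gain.
Country 2 (pledges 0, payoff 117): pledging 30 → total 150, payoff 87. No gain.
Country 3 (pledges 40, payoff 77): dropping to 0 → total 80, payoff 0. No gain.
Country 4 (pledges 40, payoff 77): dropping to 0 → total 80, payoff 0. No gain.

Yes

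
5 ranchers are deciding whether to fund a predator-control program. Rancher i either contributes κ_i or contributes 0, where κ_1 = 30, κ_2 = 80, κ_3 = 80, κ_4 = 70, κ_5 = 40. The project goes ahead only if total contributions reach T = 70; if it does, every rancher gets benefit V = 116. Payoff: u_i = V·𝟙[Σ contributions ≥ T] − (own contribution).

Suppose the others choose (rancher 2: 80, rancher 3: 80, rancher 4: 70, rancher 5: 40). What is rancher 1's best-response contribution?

0

Others' total = 270 ≥ 70; contributing adds cost 30 for no extra benefit.
Best response: 0.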